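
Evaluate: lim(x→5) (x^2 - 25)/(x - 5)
This is a standard limit.

Factor or rationalize the expression:
  lim(x→5) (x^2 - 25)/(x - 5) = 10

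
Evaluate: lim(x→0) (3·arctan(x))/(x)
This is a 0/0 indeterminate form.

Apply L'Hôpital's rule: differentiate numerator and denominator separately.
  f(x) = 3·atan(x)   ⇒   f'(x) = 3/(x^2 + 1)
  g(x) = x   ⇒   g'(x) = 1
  lim(x→0) f'(x)/g'(x) = lim(x→0) (3/(x^2 + 1))/(1)
  = 3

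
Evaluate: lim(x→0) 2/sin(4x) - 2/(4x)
This is an ∞-∞ indeterminate form.

Combine fractions or rationalize to convert ∞-∞ to 0/0 form:
  lim(x→0) 2/sin(4x) - 2/(4x) = 0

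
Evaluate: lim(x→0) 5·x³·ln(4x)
This is a 0·∞ indeterminate form.

Rewrite 0·∞ as a quotient (0/0 or ∞/∞ form), then apply L'Hôpital's rule:
  lim(x→0) 5·x³·ln(4x) = 0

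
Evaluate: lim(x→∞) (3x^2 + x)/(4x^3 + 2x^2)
This is an ∞/∞ indeterminate form.

Apply L'Hôpital's rule: differentiate numerator and denominator separately.
  f(x) = 3·x^2 + x   ⇒   f'(x) = 6·x + 1
  g(x) = 4·x^3 + 2·x^2   ⇒   g'(x) = 12·x^2 + 4·x
  lim(x→∞) f'(x)/g'(x) = lim(x→∞) (6·x + 1)/(12·x^2 + 4·x)
  = 0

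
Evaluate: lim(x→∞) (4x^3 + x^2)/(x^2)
This is an ∞/∞ indeterminate form.

Apply L'Hôpital's rule: differentiate numerator and denominator separately.
  f(x) = 4·x^3 + x^2   ⇒   f'(x) = 12·x^2 + 2·x
  g(x) = x^2   ⇒   g'(x) = 2·x
  lim(x→∞) f'(x)/g'(x) = lim(x→∞) (12·x^2 + 2·x)/(2·x)
  = ∞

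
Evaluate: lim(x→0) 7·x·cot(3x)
This is a 0·∞ indeterminate form.

Rewrite 0·∞ as a quotient (0/0 or ∞/∞ form), then apply L'Hôpital's rule:
  lim(x→0) 7·x·cot(3x) = 7/3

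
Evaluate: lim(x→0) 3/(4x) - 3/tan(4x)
This is an ∞-∞ indeterminate form.

Combine fractions or rationalize to convert ∞-∞ to 0/0 form:
  lim(x→0) 3/(4x) - 3/tan(4x) = 0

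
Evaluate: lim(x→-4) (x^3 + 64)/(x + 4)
This is a standard limit.

Factor or rationalize the expression:
  lim(x→-4) (x^3 + 64)/(x + 4) = 48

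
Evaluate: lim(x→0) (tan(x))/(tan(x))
This is a 0/0 indeterminate form.

Apply L'Hôpital's rule: differentiate numerator and denominator separately.
  f(x) = tan(x)   ⇒   f'(x) = tan(x)^2 + 1
  g(x) = tan(x)   ⇒   g'(x) = tan(x)^2 + 1
  lim(x→0) f'(x)/g'(x) = lim(x→0) (tan(x)^2 + 1)/(tan(x)^2 + 1)
  = 1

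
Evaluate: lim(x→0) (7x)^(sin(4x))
This is an exponential indeterminate form.

For exponential indeterminate forms, take the natural log:
  Let L = lim(x→0) (7x)^(sin(4x))
  Then ln(L) = lim(x→0) [exponent × ln(base)]
  Evaluate using L'Hôpital or standard limits, then exponentiate.
  L = 1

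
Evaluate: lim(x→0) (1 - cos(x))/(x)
This is a 0/0 indeterminate form.

Apply L'Hôpital's rule: differentiate numerator and denominator separately.
  f(x) = 1 - cos(x)   ⇒   f'(x) = sin(x)
  g(x) = x   ⇒   g'(x) = 1
  lim(x→0) f'(x)/g'(x) = lim(x→0) (sin(x))/(1)
  = 0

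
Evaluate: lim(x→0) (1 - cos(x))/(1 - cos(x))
This is a 0/0 indeterminate form.

Apply L'Hôpital's rule: differentiate numerator and denominator separately.
  f(x) = 1 - cos(x)   ⇒   f'(x) = sin(x)
  g(x) = 1 - cos(x)   ⇒   g'(x) = sin(x)
  lim(x→0) f'(x)/g'(x) = lim(x→0) (sin(x))/(sin(x))
  = 1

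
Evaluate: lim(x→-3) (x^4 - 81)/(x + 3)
This is a standard limit.

Factor or rationalize the expression:
  lim(x→-3) (x^4 - 81)/(x + 3) = -108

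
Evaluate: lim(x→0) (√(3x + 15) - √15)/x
This is a standard limit.

Factor or rationalize the expression:
  lim(x→0) (√(3x + 15) - √15)/x = sqrt(15)/10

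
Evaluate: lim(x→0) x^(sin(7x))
This is an exponential indeterminate form.

For exponential indeterminate forms, take the natural log:
  Let L = lim(x→0) x^(sin(7x))
  Then ln(L) = lim(x→0) [exponent × ln(base)]
  Evaluate using L'Hôpital or standard limits, then exponentiate.
  L = 1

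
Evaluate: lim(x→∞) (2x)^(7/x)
This is an exponential indeterminate form.

For exponential indeterminate forms, take the natural log:
  Let L = lim(x→∞) (2x)^(7/x)
  Then ln(L) = lim(x→∞) [exponent × ln(base)]
  Evaluate using L'Hôpital or standard limits, then exponentiate.
  L = 1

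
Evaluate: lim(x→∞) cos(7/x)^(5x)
This is an exponential indeterminate form.

For exponential indeterminate forms, take the natural log:
  Let L = lim(x→∞) cos(7/x)^(5x)
  Then ln(L) = lim(x→∞) [exponent × ln(base)]
  Evaluate using L'Hôpital or standard limits, then exponentiate.
  L = 1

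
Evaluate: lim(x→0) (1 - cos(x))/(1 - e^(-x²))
This is a 0/0 indeterminate form.

Apply L'Hôpital's rule: differentiate numerator and denominator separately.
  f(x) = 1 - cos(x)   ⇒   f'(x) = sin(x)
  g(x) = 1 - e^(-x^2)   ⇒   g'(x) = 2·x·e^(-x^2)
  lim(x→0) f'(x)/g'(x) = lim(x→0) (sin(x))/(2·x·e^(-x^2))
  = 1/2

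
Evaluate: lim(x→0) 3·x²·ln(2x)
This is a 0·∞ indeterminate form.

Rewrite 0·∞ as a quotient (0/0 or ∞/∞ form), then apply L'Hôpital's rule:
  lim(x→0) 3·x²·ln(2x) = 0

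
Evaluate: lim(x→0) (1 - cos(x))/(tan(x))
This is a 0/0 indeterminate form.

Apply L'Hôpital's rule: differentiate numerator and denominator separately.
  f(x) = 1 - cos(x)   ⇒   f'(x) = sin(x)
  g(x) = tan(x)   ⇒   g'(x) = tan(x)^2 + 1
  lim(x→0) f'(x)/g'(x) = lim(x→0) (sin(x))/(tan(x)^2 + 1)
  = 0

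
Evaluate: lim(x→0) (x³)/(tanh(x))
This is a 0/0 indeterminate form.

Apply L'Hôpital's rule: differentiate numerator and denominator separately.
  f(x) = x^3   ⇒   f'(x) = 3·x^2
  g(x) = tanh(x)   ⇒   g'(x) = 1 - tanh(x)^2
  lim(x→0) f'(x)/g'(x) = lim(x→0) (3·x^2)/(1 - tanh(x)^2)
  = 0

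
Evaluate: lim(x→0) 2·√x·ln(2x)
This is a 0·∞ indeterminate form.

Rewrite 0·∞ as a quotient (0/0 or ∞/∞ form), then apply L'Hôpital's rule:
  lim(x→0) 2·√x·ln(2x) = 0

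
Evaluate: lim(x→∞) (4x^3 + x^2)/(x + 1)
This is an ∞/∞ indeterminate form.

Apply L'Hôpital's rule: differentiate numerator and denominator separately.
  f(x) = 4·x^3 + x^2   ⇒   f'(x) = 12·x^2 + 2·x
  g(x) = x + 1   ⇒   g'(x) = 1
  lim(x→∞) f'(x)/g'(x) = lim(x→∞) (12·x^2 + 2·x)/(1)
  = ∞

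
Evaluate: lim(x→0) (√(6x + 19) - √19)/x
This is a standard limit.

Factor or rationalize the expression:
  lim(x→0) (√(6x + 19) - √19)/x = 3·sqrt(19)/19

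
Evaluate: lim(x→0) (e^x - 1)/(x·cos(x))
This is a 0/0 indeterminate form.

Apply L'Hôpital's rule: differentiate numerator and denominator separately.
  f(x) = e^(x) - 1   ⇒   f'(x) = e^(x)
  g(x) = x·cos(x)   ⇒   g'(x) = -x·sin(x) + cos(x)
  lim(x→0) f'(x)/g'(x) = lim(x→0) (e^(x))/(-x·sin(x) + cos(x))
  = 1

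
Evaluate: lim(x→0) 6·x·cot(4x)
This is a 0·∞ indeterminate form.

Rewrite 0·∞ as a quotient (0/0 or ∞/∞ form), then apply L'Hôpital's rule:
  lim(x→0) 6·x·cot(4x) = 3/2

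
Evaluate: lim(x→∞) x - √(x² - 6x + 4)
This is an ∞-∞ indeterminate form.

Combine fractions or rationalize to convert ∞-∞ to 0/0 form:
  lim(x→∞) x - √(x² - 6x + 4) = 3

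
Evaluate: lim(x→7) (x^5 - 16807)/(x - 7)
This is a standard limit.

Factor or rationalize the expression:
  lim(x→7) (x^5 - 16807)/(x - 7) = 12005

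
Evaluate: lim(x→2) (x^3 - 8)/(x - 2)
This is a standard limit.

Factor or rationalize the expression:
  lim(x→2) (x^3 - 8)/(x - 2) = 12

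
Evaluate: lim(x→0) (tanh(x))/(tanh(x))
This is a 0/0 indeterminate form.

Apply L'Hôpital's rule: differentiate numerator and denominator separately.
  f(x) = tanh(x)   ⇒   f'(x) = 1 - tanh(x)^2
  g(x) = tanh(x)   ⇒   g'(x) = 1 - tanh(x)^2
  lim(x→0) f'(x)/g'(x) = lim(x→0) (1 - tanh(x)^2)/(1 - tanh(x)^2)
  = 1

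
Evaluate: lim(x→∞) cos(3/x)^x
This is an exponential indeterminate form.

For exponential indeterminate forms, take the natural log:
  Let L = lim(x→∞) cos(3/x)^x
  Then ln(L) = lim(x→∞) [exponent × ln(base)]
  Evaluate using L'Hôpital or standard limits, then exponentiate.
  L = 1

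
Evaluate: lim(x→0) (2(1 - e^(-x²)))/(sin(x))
This is a 0/0 indeterminate form.

Apply L'Hôpital's rule: differentiate numerator and denominator separately.
  f(x) = 2 - 2·e^(-x^2)   ⇒   f'(x) = 4·x·e^(-x^2)
  g(x) = sin(x)   ⇒   g'(x) = cos(x)
  lim(x→0) f'(x)/g'(x) = lim(x→0) (4·x·e^(-x^2))/(cos(x))
  = 0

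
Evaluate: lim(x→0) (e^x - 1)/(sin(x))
This is a 0/0 indeterminate form.

Apply L'Hôpital's rule: differentiate numerator and denominator separately.
  f(x) = e^(x) - 1   ⇒   f'(x) = e^(x)
  g(x) = sin(x)   ⇒   g'(x) = cos(x)
  lim(x→0) f'(x)/g'(x) = lim(x→0) (e^(x))/(cos(x))
  = 1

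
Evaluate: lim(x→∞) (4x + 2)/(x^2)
This is an ∞/∞ indeterminate form.

Apply L'Hôpital's rule: differentiate numerator and denominator separately.
  f(x) = 4·x + 2   ⇒   f'(x) = 4
  g(x) = x^2   ⇒   g'(x) = 2·x
  lim(x→∞) f'(x)/g'(x) = lim(x→∞) (4)/(2·x)
  = 0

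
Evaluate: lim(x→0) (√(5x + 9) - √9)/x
This is a standard limit.

Factor or rationalize the expression:
  lim(x→0) (√(5x + 9) - √9)/x = 5/6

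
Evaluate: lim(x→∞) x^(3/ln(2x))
This is an exponential indeterminate form.

For exponential indeterminate forms, take the natural log:
  Let L = lim(x→∞) x^(3/ln(2x))
  Then ln(L) = lim(x→∞) [exponent × ln(base)]
  Evaluate using L'Hôpital or standard limits, then exponentiate.
  L = e^(3)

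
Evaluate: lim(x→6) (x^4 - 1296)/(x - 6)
This is a standard limit.

Factor or rationalize the expression:
  lim(x→6) (x^4 - 1296)/(x - 6) = 864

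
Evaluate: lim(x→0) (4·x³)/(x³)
This is a 0/0 indeterminate form.

Apply L'Hôpital's rule: differentiate numerator and denominator separately.
  f(x) = 4·x^3   ⇒   f'(x) = 12·x^2
  g(x) = x^3   ⇒   g'(x) = 3·x^2
  lim(x→0) f'(x)/g'(x) = lim(x→0) (12·x^2)/(3·x^2)
  = 4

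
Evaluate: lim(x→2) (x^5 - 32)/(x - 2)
This is a standard limit.

Factor or rationalize the expression:
  lim(x→2) (x^5 - 32)/(x - 2) = 80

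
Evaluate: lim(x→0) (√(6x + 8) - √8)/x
This is a standard limit.

Factor or rationalize the expression:
  lim(x→0) (√(6x + 8) - √8)/x = 3·sqrt(2)/4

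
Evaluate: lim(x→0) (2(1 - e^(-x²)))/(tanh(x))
This is a 0/0 indeterminate form.

Apply L'Hôpital's rule: differentiate numerator and denominator separately.
  f(x) = 2 - 2·e^(-x^2)   ⇒   f'(x) = 4·x·e^(-x^2)
  g(x) = tanh(x)   ⇒   g'(x) = 1 - tanh(x)^2
  lim(x→0) f'(x)/g'(x) = lim(x→0) (4·x·e^(-x^2))/(1 - tanh(x)^2)
  = 0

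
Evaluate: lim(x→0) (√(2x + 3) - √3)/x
This is a standard limit.

Factor or rationalize the expression:
  lim(x→0) (√(2x + 3) - √3)/x = sqrt(3)/3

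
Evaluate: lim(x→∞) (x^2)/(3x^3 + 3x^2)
This is an ∞/∞ indeterminate form.

Apply L'Hôpital's rule: differentiate numerator and denominator separately.
  f(x) = x^2   ⇒   f'(x) = 2·x
  g(x) = 3·x^3 + 3·x^2   ⇒   g'(x) = 9·x^2 + 6·x
  lim(x→∞) f'(x)/g'(x) = lim(x→∞) (2·x)/(9·x^2 + 6·x)
  = 0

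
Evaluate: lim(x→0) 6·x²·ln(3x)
This is a 0·∞ indeterminate form.

Rewrite 0·∞ as a quotient (0/0 or ∞/∞ form), then apply L'Hôpital's rule:
  lim(x→0) 6·x²·ln(3x) = 0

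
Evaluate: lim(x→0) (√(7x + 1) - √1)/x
This is a standard limit.

Factor or rationalize the expression:
  lim(x→0) (√(7x + 1) - √1)/x = 7/2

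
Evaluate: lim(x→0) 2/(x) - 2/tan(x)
This is an ∞-∞ indeterminate form.

Combine fractions or rationalize to convert ∞-∞ to 0/0 form:
  lim(x→0) 2/(x) - 2/tan(x) = 0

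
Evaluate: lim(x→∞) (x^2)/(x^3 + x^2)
This is an ∞/∞ indeterminate form.

Apply L'Hôpital's rule: differentiate numerator and denominator separately.
  f(x) = x^2   ⇒   f'(x) = 2·x
  g(x) = x^3 + x^2   ⇒   g'(x) = 3·x^2 + 2·x
  lim(x→∞) f'(x)/g'(x) = lim(x→∞) (2·x)/(3·x^2 + 2·x)
  = 0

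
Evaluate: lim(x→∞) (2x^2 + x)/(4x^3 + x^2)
This is an ∞/∞ indeterminate form.

Apply L'Hôpital's rule: differentiate numerator and denominator separately.
  f(x) = 2·x^2 + x   ⇒   f'(x) = 4·x + 1
  g(x) = 4·x^3 + x^2   ⇒   g'(x) = 12·x^2 + 2·x
  lim(x→∞) f'(x)/g'(x) = lim(x→∞) (4·x + 1)/(12·x^2 + 2·x)
  = 0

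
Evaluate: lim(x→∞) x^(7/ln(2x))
This is an exponential indeterminate form.

For exponential indeterminate forms, take the natural log:
  Let L = lim(x→∞) x^(7/ln(2x))
  Then ln(L) = lim(x→∞) [exponent × ln(base)]
  Evaluate using L'Hôpital or standard limits, then exponentiate.
  L = e^(7)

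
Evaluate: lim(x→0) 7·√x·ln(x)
This is a 0·∞ indeterminate form.

Rewrite 0·∞ as a quotient (0/0 or ∞/∞ form), then apply L'Hôpital's rule:
  lim(x→0) 7·√x·ln(x) = 0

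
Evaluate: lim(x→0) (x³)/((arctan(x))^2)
This is a 0/0 indeterminate form.

Apply L'Hôpital's rule: differentiate numerator and denominator separately.
  f(x) = x^3   ⇒   f'(x) = 3·x^2
  g(x) = atan(x)^2   ⇒   g'(x) = 2·atan(x)/(x^2 + 1)
  lim(x→0) f'(x)/g'(x) = lim(x→0) (3·x^2)/(2·atan(x)/(x^2 + 1))
  = 0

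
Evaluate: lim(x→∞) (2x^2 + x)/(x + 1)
This is an ∞/∞ indeterminate form.

Apply L'Hôpital's rule: differentiate numerator and denominator separately.
  f(x) = 2·x^2 + x   ⇒   f'(x) = 4·x + 1
  g(x) = x + 1   ⇒   g'(x) = 1
  lim(x→∞) f'(x)/g'(x) = lim(x→∞) (4·x + 1)/(1)
  = ∞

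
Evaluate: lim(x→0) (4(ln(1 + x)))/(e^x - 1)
This is a 0/0 indeterminate form.

Apply L'Hôpital's rule: differentiate numerator and denominator separately.
  f(x) = 4·ln(x + 1)   ⇒   f'(x) = 4/(x + 1)
  g(x) = e^(x) - 1   ⇒   g'(x) = e^(x)
  lim(x→0) f'(x)/g'(x) = lim(x→0) (4/(x + 1))/(e^(x))
  = 4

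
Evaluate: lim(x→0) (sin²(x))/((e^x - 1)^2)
This is a 0/0 indeterminate form.

Apply L'Hôpital's rule: differentiate numerator and denominator separately.
  f(x) = sin(x)^2   ⇒   f'(x) = 2·sin(x)·cos(x)
  g(x) = (e^(x) - 1)^2   ⇒   g'(x) = 2·(e^(x) - 1)·e^(x)
  lim(x→0) f'(x)/g'(x) = lim(x→0) (2·sin(x)·cos(x))/(2·(e^(x) - 1)·e^(x))
  = 1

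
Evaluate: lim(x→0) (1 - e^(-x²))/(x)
This is a 0/0 indeterminate form.

Apply L'Hôpital's rule: differentiate numerator and denominator separately.
  f(x) = 1 - e^(-x^2)   ⇒   f'(x) = 2·x·e^(-x^2)
  g(x) = x   ⇒   g'(x) = 1
  lim(x→0) f'(x)/g'(x) = lim(x→0) (2·x·e^(-x^2))/(1)
  = 0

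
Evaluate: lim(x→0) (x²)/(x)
This is a 0/0 indeterminate form.

Apply L'Hôpital's rule: differentiate numerator and denominator separately.
  f(x) = x^2   ⇒   f'(x) = 2·x
  g(x) = x   ⇒   g'(x) = 1
  lim(x→0) f'(x)/g'(x) = lim(x→0) (2·x)/(1)
  = 0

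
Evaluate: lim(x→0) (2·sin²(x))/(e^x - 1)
This is a 0/0 indeterminate form.

Apply L'Hôpital's rule: differentiate numerator and denominator separately.
  f(x) = 2·sin(x)^2   ⇒   f'(x) = 4·sin(x)·cos(x)
  g(x) = e^(x) - 1   ⇒   g'(x) = e^(x)
  lim(x→0) f'(x)/g'(x) = lim(x→0) (4·sin(x)·cos(x))/(e^(x))
  = 0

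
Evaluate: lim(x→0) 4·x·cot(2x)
This is a 0·∞ indeterminate form.

Rewrite 0·∞ as a quotient (0/0 or ∞/∞ form), then apply L'Hôpital's rule:
  lim(x→0) 4·x·cot(2x) = 2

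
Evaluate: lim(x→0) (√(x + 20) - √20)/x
This is a standard limit.

Factor or rationalize the expression:
  lim(x→0) (√(x + 20) - √20)/x = sqrt(5)/20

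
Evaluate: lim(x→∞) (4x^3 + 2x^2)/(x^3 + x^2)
This is an ∞/∞ indeterminate form.

Apply L'Hôpital's rule: differentiate numerator and denominator separately.
  f(x) = 4·x^3 + 2·x^2   ⇒   f'(x) = 12·x^2 + 4·x
  g(x) = x^3 + x^2   ⇒   g'(x) = 3·x^2 + 2·x
  lim(x→∞) f'(x)/g'(x) = lim(x→∞) (12·x^2 + 4·x)/(3·x^2 + 2·x)
  = 4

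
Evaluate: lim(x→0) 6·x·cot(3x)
This is a 0·∞ indeterminate form.

Rewrite 0·∞ as a quotient (0/0 or ∞/∞ form), then apply L'Hôpital's rule:
  lim(x→0) 6·x·cot(3x) = 2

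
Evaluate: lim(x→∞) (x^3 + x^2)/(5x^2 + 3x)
This is an ∞/∞ indeterminate form.

Apply L'Hôpital's rule: differentiate numerator and denominator separately.
  f(x) = x^3 + x^2   ⇒   f'(x) = 3·x^2 + 2·x
  g(x) = 5·x^2 + 3·x   ⇒   g'(x) = 10·x + 3
  lim(x→∞) f'(x)/g'(x) = lim(x→∞) (3·x^2 + 2·x)/(10·x + 3)
  = ∞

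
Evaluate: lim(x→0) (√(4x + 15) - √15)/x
This is a standard limit.

Factor or rationalize the expression:
  lim(x→0) (√(4x + 15) - √15)/x = 2·sqrt(15)/15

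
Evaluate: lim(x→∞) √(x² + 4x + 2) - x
This is an ∞-∞ indeterminate form.

Combine fractions or rationalize to convert ∞-∞ to 0/0 form:
  lim(x→∞) √(x² + 4x + 2) - x = 2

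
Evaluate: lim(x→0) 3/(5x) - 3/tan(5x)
This is an ∞-∞ indeterminate form.

Combine fractions or rationalize to convert ∞-∞ to 0/0 form:
  lim(x→0) 3/(5x) - 3/tan(5x) = 0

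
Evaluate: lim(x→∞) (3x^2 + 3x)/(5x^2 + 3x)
This is an ∞/∞ indeterminate form.

Apply L'Hôpital's rule: differentiate numerator and denominator separately.
  f(x) = 3·x^2 + 3·x   ⇒   f'(x) = 6·x + 3
  g(x) = 5·x^2 + 3·x   ⇒   g'(x) = 10·x + 3
  lim(x→∞) f'(x)/g'(x) = lim(x→∞) (6·x + 3)/(10·x + 3)
  = 3/5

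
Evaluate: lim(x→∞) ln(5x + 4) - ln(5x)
This is an ∞-∞ indeterminate form.

Combine fractions or rationalize to convert ∞-∞ to 0/0 form:
  lim(x→∞) ln(5x + 4) - ln(5x) = 0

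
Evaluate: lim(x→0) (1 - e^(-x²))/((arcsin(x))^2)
This is a 0/0 indeterminate form.

Apply L'Hôpital's rule: differentiate numerator and denominator separately.
  f(x) = 1 - e^(-x^2)   ⇒   f'(x) = 2·x·e^(-x^2)
  g(x) = asin(x)^2   ⇒   g'(x) = 2·asin(x)/sqrt(1 - x^2)
  lim(x→0) f'(x)/g'(x) = lim(x→0) (2·x·e^(-x^2))/(2·asin(x)/sqrt(1 - x^2))
  = 1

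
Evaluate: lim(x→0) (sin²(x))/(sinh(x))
This is a 0/0 indeterminate form.

Apply L'Hôpital's rule: differentiate numerator and denominator separately.
  f(x) = sin(x)^2   ⇒   f'(x) = 2·sin(x)·cos(x)
  g(x) = sinh(x)   ⇒   g'(x) = cosh(x)
  lim(x→0) f'(x)/g'(x) = lim(x→0) (2·sin(x)·cos(x))/(cosh(x))
  = 0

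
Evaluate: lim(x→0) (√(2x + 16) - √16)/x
This is a standard limit.

Factor or rationalize the expression:
  lim(x→0) (√(2x + 16) - √16)/x = 1/4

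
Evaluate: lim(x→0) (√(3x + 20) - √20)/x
This is a standard limit.

Factor or rationalize the expression:
  lim(x→0) (√(3x + 20) - √20)/x = 3·sqrt(5)/20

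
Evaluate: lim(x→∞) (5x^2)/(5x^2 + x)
This is an ∞/∞ indeterminate form.

Apply L'Hôpital's rule: differentiate numerator and denominator separately.
  f(x) = 5·x^2   ⇒   f'(x) = 10·x
  g(x) = 5·x^2 + x   ⇒   g'(x) = 10·x + 1
  lim(x→∞) f'(x)/g'(x) = lim(x→∞) (10·x)/(10·x + 1)
  = 1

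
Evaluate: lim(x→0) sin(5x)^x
This is an exponential indeterminate form.

For exponential indeterminate forms, take the natural log:
  Let L = lim(x→0) sin(5x)^x
  Then ln(L) = lim(x→0) [exponent × ln(base)]
  Evaluate using L'Hôpital or standard limits, then exponentiate.
  L = 1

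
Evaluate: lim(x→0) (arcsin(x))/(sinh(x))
This is a 0/0 indeterminate form.

Apply L'Hôpital's rule: differentiate numerator and denominator separately.
  f(x) = asin(x)   ⇒   f'(x) = 1/sqrt(1 - x^2)
  g(x) = sinh(x)   ⇒   g'(x) = cosh(x)
  lim(x→0) f'(x)/g'(x) = lim(x→0) (1/sqrt(1 - x^2))/(cosh(x))
  = 1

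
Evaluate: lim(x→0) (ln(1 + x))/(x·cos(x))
This is a 0/0 indeterminate form.

Apply L'Hôpital's rule: differentiate numerator and denominator separately.
  f(x) = ln(x + 1)   ⇒   f'(x) = 1/(x + 1)
  g(x) = x·cos(x)   ⇒   g'(x) = -x·sin(x) + cos(x)
  lim(x→0) f'(x)/g'(x) = lim(x→0) (1/(x + 1))/(-x·sin(x) + cos(x))
  = 1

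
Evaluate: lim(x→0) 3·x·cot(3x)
This is a 0·∞ indeterminate form.

Rewrite 0·∞ as a quotient (0/0 or ∞/∞ form), then apply L'Hôpital's rule:
  lim(x→0) 3·x·cot(3x) = 1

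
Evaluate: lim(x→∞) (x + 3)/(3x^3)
This is an ∞/∞ indeterminate form.

Apply L'Hôpital's rule: differentiate numerator and denominator separately.
  f(x) = x + 3   ⇒   f'(x) = 1
  g(x) = 3·x^3   ⇒   g'(x) = 9·x^2
  lim(x→∞) f'(x)/g'(x) = lim(x→∞) (1)/(9·x^2)
  = 0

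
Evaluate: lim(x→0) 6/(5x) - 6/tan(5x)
This is an ∞-∞ indeterminate form.

Combine fractions or rationalize to convert ∞-∞ to 0/0 form:
  lim(x→0) 6/(5x) - 6/tan(5x) = 0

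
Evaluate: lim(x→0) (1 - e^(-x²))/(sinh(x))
This is a 0/0 indeterminate form.

Apply L'Hôpital's rule: differentiate numerator and denominator separately.
  f(x) = 1 - e^(-x^2)   ⇒   f'(x) = 2·x·e^(-x^2)
  g(x) = sinh(x)   ⇒   g'(x) = cosh(x)
  lim(x→0) f'(x)/g'(x) = lim(x→0) (2·x·e^(-x^2))/(cosh(x))
  = 0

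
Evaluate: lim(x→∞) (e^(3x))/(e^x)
This is an ∞/∞ indeterminate form.

Apply L'Hôpital's rule: differentiate numerator and denominator separately.
  f(x) = e^(3·x)   ⇒   f'(x) = 3·e^(3·x)
  g(x) = e^(x)   ⇒   g'(x) = e^(x)
  lim(x→∞) f'(x)/g'(x) = lim(x→∞) (3·e^(3·x))/(e^(x))
  = ∞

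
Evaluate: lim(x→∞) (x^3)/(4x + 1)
This is an ∞/∞ indeterminate form.

Apply L'Hôpital's rule: differentiate numerator and denominator separately.
  f(x) = x^3   ⇒   f'(x) = 3·x^2
  g(x) = 4·x + 1   ⇒   g'(x) = 4
  lim(x→∞) f'(x)/g'(x) = lim(x→∞) (3·x^2)/(4)
  = ∞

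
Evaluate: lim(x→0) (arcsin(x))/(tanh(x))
This is a 0/0 indeterminate form.

Apply L'Hôpital's rule: differentiate numerator and denominator separately.
  f(x) = asin(x)   ⇒   f'(x) = 1/sqrt(1 - x^2)
  g(x) = tanh(x)   ⇒   g'(x) = 1 - tanh(x)^2
  lim(x→0) f'(x)/g'(x) = lim(x→0) (1/sqrt(1 - x^2))/(1 - tanh(x)^2)
  = 1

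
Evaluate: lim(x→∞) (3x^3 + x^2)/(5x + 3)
This is an ∞/∞ indeterminate form.

Apply L'Hôpital's rule: differentiate numerator and denominator separately.
  f(x) = 3·x^3 + x^2   ⇒   f'(x) = 9·x^2 + 2·x
  g(x) = 5·x + 3   ⇒   g'(x) = 5
  lim(x→∞) f'(x)/g'(x) = lim(x→∞) (9·x^2 + 2·x)/(5)
  = ∞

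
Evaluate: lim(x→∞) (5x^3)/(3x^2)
This is an ∞/∞ indeterminate form.

Apply L'Hôpital's rule: differentiate numerator and denominator separately.
  f(x) = 5·x^3   ⇒   f'(x) = 15·x^2
  g(x) = 3·x^2   ⇒   g'(x) = 6·x
  lim(x→∞) f'(x)/g'(x) = lim(x→∞) (15·x^2)/(6·x)
  = ∞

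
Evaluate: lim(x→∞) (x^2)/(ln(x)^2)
This is an ∞/∞ indeterminate form.

Apply L'Hôpital's rule: differentiate numerator and denominator separately.
  f(x) = x^2   ⇒   f'(x) = 2·x
  g(x) = ln(x)^2   ⇒   g'(x) = 2·ln(x)/x
  lim(x→∞) f'(x)/g'(x) = lim(x→∞) (2·x)/(2·ln(x)/x)
  = ∞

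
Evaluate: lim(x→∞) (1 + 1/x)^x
This is an exponential indeterminate form.

For exponential indeterminate forms, take the natural log:
  Let L = lim(x→∞) (1 + 1/x)^x
  Then ln(L) = lim(x→∞) [exponent × ln(base)]
  Evaluate using L'Hôpital or standard limits, then exponentiate.
  L = e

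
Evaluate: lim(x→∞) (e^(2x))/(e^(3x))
This is an ∞/∞ indeterminate form.

Apply L'Hôpital's rule: differentiate numerator and denominator separately.
  f(x) = e^(2·x)   ⇒   f'(x) = 2·e^(2·x)
  g(x) = e^(3·x)   ⇒   g'(x) = 3·e^(3·x)
  lim(x→∞) f'(x)/g'(x) = lim(x→∞) (2·e^(2·x))/(3·e^(3·x))
  = 0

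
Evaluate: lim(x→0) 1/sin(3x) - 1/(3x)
This is an ∞-∞ indeterminate form.

Combine fractions or rationalize to convert ∞-∞ to 0/0 form:
  lim(x→0) 1/sin(3x) - 1/(3x) = 0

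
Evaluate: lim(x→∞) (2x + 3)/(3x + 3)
This is an ∞/∞ indeterminate form.

Apply L'Hôpital's rule: differentiate numerator and denominator separately.
  f(x) = 2·x + 3   ⇒   f'(x) = 2
  g(x) = 3·x + 3   ⇒   g'(x) = 3
  lim(x→∞) f'(x)/g'(x) = lim(x→∞) (2)/(3)
  = 2/3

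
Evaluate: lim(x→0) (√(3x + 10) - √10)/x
This is a standard limit.

Factor or rationalize the expression:
  lim(x→0) (√(3x + 10) - √10)/x = 3·sqrt(10)/20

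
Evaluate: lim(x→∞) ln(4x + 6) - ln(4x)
This is an ∞-∞ indeterminate form.

Combine fractions or rationalize to convert ∞-∞ to 0/0 form:
  lim(x→∞) ln(4x + 6) - ln(4x) = 0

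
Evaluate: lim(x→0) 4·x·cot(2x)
This is a 0·∞ indeterminate form.

Rewrite 0·∞ as a quotient (0/0 or ∞/∞ form), then apply L'Hôpital's rule:
  lim(x→0) 4·x·cot(2x) = 2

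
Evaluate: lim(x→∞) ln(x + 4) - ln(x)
This is an ∞-∞ indeterminate form.

Combine fractions or rationalize to convert ∞-∞ to 0/0 form:
  lim(x→∞) ln(x + 4) - ln(x) = 0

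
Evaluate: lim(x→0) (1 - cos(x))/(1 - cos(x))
This is a 0/0 indeterminate form.

Apply L'Hôpital's rule: differentiate numerator and denominator separately.
  f(x) = 1 - cos(x)   ⇒   f'(x) = sin(x)
  g(x) = 1 - cos(x)   ⇒   g'(x) = sin(x)
  lim(x→0) f'(x)/g'(x) = lim(x→0) (sin(x))/(sin(x))
  = 1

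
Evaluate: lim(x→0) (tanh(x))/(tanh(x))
This is a 0/0 indeterminate form.

Apply L'Hôpital's rule: differentiate numerator and denominator separately.
  f(x) = tanh(x)   ⇒   f'(x) = 1 - tanh(x)^2
  g(x) = tanh(x)   ⇒   g'(x) = 1 - tanh(x)^2
  lim(x→0) f'(x)/g'(x) = lim(x→0) (1 - tanh(x)^2)/(1 - tanh(x)^2)
  = 1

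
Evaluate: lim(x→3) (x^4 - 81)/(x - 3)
This is a standard limit.

Factor or rationalize the expression:
  lim(x→3) (x^4 - 81)/(x - 3) = 108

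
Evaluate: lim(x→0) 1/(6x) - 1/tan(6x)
This is an ∞-∞ indeterminate form.

Combine fractions or rationalize to convert ∞-∞ to 0/0 form:
  lim(x→0) 1/(6x) - 1/tan(6x) = 0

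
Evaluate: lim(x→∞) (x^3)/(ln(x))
This is an ∞/∞ indeterminate form.

Apply L'Hôpital's rule: differentiate numerator and denominator separately.
  f(x) = x^3   ⇒   f'(x) = 3·x^2
  g(x) = ln(x)   ⇒   g'(x) = 1/x
  lim(x→∞) f'(x)/g'(x) = lim(x→∞) (3·x^2)/(1/x)
  = ∞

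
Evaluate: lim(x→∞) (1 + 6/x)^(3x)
This is an exponential indeterminate form.

For exponential indeterminate forms, take the natural log:
  Let L = lim(x→∞) (1 + 6/x)^(3x)
  Then ln(L) = lim(x→∞) [exponent × ln(base)]
  Evaluate using L'Hôpital or standard limits, then exponentiate.
  L = e^(18)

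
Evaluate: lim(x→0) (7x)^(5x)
This is an exponential indeterminate form.

For exponential indeterminate forms, take the natural log:
  Let L = lim(x→0) (7x)^(5x)
  Then ln(L) = lim(x→0) [exponent × ln(base)]
  Evaluate using L'Hôpital or standard limits, then exponentiate.
  L = 1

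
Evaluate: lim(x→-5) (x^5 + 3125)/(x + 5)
This is a standard limit.

Factor or rationalize the expression:
  lim(x→-5) (x^5 + 3125)/(x + 5) = 3125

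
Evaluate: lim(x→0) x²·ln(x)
This is a 0·∞ indeterminate form.

Rewrite 0·∞ as a quotient (0/0 or ∞/∞ form), then apply L'Hôpital's rule:
  lim(x→0) x²·ln(x) = 0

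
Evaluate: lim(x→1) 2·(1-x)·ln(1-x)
This is a 0·∞ indeterminate form.

Rewrite 0·∞ as a quotient (0/0 or ∞/∞ form), then apply L'Hôpital's rule:
  lim(x→1) 2·(1-x)·ln(1-x) = 0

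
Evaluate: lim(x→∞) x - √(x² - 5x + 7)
This is an ∞-∞ indeterminate form.

Combine fractions or rationalize to convert ∞-∞ to 0/0 form:
  lim(x→∞) x - √(x² - 5x + 7) = 5/2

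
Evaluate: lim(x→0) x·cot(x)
This is a 0·∞ indeterminate form.

Rewrite 0·∞ as a quotient (0/0 or ∞/∞ form), then apply L'Hôpital's rule:
  lim(x→0) x·cot(x) = 1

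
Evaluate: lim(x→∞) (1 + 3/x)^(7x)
This is an exponential indeterminate form.

For exponential indeterminate forms, take the natural log:
  Let L = lim(x→∞) (1 + 3/x)^(7x)
  Then ln(L) = lim(x→∞) [exponent × ln(base)]
  Evaluate using L'Hôpital or standard limits, then exponentiate.
  L = e^(21)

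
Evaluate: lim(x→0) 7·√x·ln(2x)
This is a 0·∞ indeterminate form.

Rewrite 0·∞ as a quotient (0/0 or ∞/∞ form), then apply L'Hôpital's rule:
  lim(x→0) 7·√x·ln(2x) = 0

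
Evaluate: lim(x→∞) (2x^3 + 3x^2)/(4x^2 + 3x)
This is an ∞/∞ indeterminate form.

Apply L'Hôpital's rule: differentiate numerator and denominator separately.
  f(x) = 2·x^3 + 3·x^2   ⇒   f'(x) = 6·x^2 + 6·x
  g(x) = 4·x^2 + 3·x   ⇒   g'(x) = 8·x + 3
  lim(x→∞) f'(x)/g'(x) = lim(x→∞) (6·x^2 + 6·x)/(8·x + 3)
  = ∞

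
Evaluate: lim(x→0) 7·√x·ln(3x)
This is a 0·∞ indeterminate form.

Rewrite 0·∞ as a quotient (0/0 or ∞/∞ form), then apply L'Hôpital's rule:
  lim(x→0) 7·√x·ln(3x) = 0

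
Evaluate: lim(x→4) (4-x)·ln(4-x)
This is a 0·∞ indeterminate form.

Rewrite 0·∞ as a quotient (0/0 or ∞/∞ form), then apply L'Hôpital's rule:
  lim(x→4) (4-x)·ln(4-x) = 0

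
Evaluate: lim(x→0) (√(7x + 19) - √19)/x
This is a standard limit.

Factor or rationalize the expression:
  lim(x→0) (√(7x + 19) - √19)/x = 7·sqrt(19)/38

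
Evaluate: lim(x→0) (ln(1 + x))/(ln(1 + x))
This is a 0/0 indeterminate form.

Apply L'Hôpital's rule: differentiate numerator and denominator separately.
  f(x) = ln(x + 1)   ⇒   f'(x) = 1/(x + 1)
  g(x) = ln(x + 1)   ⇒   g'(x) = 1/(x + 1)
  lim(x→0) f'(x)/g'(x) = lim(x→0) (1/(x + 1))/(1/(x + 1))
  = 1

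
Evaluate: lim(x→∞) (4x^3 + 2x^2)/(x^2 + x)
This is an ∞/∞ indeterminate form.

Apply L'Hôpital's rule: differentiate numerator and denominator separately.
  f(x) = 4·x^3 + 2·x^2   ⇒   f'(x) = 12·x^2 + 4·x
  g(x) = x^2 + x   ⇒   g'(x) = 2·x + 1
  lim(x→∞) f'(x)/g'(x) = lim(x→∞) (12·x^2 + 4·x)/(2·x + 1)
  = ∞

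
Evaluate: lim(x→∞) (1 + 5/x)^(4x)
This is an exponential indeterminate form.

For exponential indeterminate forms, take the natural log:
  Let L = lim(x→∞) (1 + 5/x)^(4x)
  Then ln(L) = lim(x→∞) [exponent × ln(base)]
  Evaluate using L'Hôpital or standard limits, then exponentiate.
  L = e^(20)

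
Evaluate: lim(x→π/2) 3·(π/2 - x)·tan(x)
This is a 0·∞ indeterminate form.

Rewrite 0·∞ as a quotient (0/0 or ∞/∞ form), then apply L'Hôpital's rule:
  lim(x→π/2) 3·(π/2 - x)·tan(x) = 3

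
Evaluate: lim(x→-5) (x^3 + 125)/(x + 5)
This is a standard limit.

Factor or rationalize the expression:
  lim(x→-5) (x^3 + 125)/(x + 5) = 75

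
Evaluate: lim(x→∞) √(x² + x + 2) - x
This is an ∞-∞ indeterminate form.

Combine fractions or rationalize to convert ∞-∞ to 0/0 form:
  lim(x→∞) √(x² + x + 2) - x = 1/2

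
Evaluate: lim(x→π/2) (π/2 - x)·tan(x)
This is a 0·∞ indeterminate form.

Rewrite 0·∞ as a quotient (0/0 or ∞/∞ form), then apply L'Hôpital's rule:
  lim(x→π/2) (π/2 - x)·tan(x) = 1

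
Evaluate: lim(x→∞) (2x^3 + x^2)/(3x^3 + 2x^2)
This is an ∞/∞ indeterminate form.

Apply L'Hôpital's rule: differentiate numerator and denominator separately.
  f(x) = 2·x^3 + x^2   ⇒   f'(x) = 6·x^2 + 2·x
  g(x) = 3·x^3 + 2·x^2   ⇒   g'(x) = 9·x^2 + 4·x
  lim(x→∞) f'(x)/g'(x) = lim(x→∞) (6·x^2 + 2·x)/(9·x^2 + 4·x)
  = 2/3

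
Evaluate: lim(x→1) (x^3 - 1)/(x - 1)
This is a standard limit.

Factor or rationalize the expression:
  lim(x→1) (x^3 - 1)/(x - 1) = 3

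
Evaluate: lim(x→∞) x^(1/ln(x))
This is an exponential indeterminate form.

For exponential indeterminate forms, take the natural log:
  Let L = lim(x→∞) x^(1/ln(x))
  Then ln(L) = lim(x→∞) [exponent × ln(base)]
  Evaluate using L'Hôpital or standard limits, then exponentiate.
  L = e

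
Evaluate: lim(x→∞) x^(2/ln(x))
This is an exponential indeterminate form.

For exponential indeterminate forms, take the natural log:
  Let L = lim(x→∞) x^(2/ln(x))
  Then ln(L) = lim(x→∞) [exponent × ln(base)]
  Evaluate using L'Hôpital or standard limits, then exponentiate.
  L = e²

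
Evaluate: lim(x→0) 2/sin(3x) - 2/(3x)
This is an ∞-∞ indeterminate form.

Combine fractions or rationalize to convert ∞-∞ to 0/0 form:
  lim(x→0) 2/sin(3x) - 2/(3x) = 0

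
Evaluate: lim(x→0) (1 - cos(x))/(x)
This is a 0/0 indeterminate form.

Apply L'Hôpital's rule: differentiate numerator and denominator separately.
  f(x) = 1 - cos(x)   ⇒   f'(x) = sin(x)
  g(x) = x   ⇒   g'(x) = 1
  lim(x→0) f'(x)/g'(x) = lim(x→0) (sin(x))/(1)
  = 0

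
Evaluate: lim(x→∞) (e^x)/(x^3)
This is an ∞/∞ indeterminate form.

Apply L'Hôpital's rule: differentiate numerator and denominator separately.
  f(x) = e^(x)   ⇒   f'(x) = e^(x)
  g(x) = x^3   ⇒   g'(x) = 3·x^2
  lim(x→∞) f'(x)/g'(x) = lim(x→∞) (e^(x))/(3·x^2)
  = ∞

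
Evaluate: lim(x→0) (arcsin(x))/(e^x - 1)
This is a 0/0 indeterminate form.

Apply L'Hôpital's rule: differentiate numerator and denominator separately.
  f(x) = asin(x)   ⇒   f'(x) = 1/sqrt(1 - x^2)
  g(x) = e^(x) - 1   ⇒   g'(x) = e^(x)
  lim(x→0) f'(x)/g'(x) = lim(x→0) (1/sqrt(1 - x^2))/(e^(x))
  = 1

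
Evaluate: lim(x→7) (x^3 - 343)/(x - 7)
This is a standard limit.

Factor or rationalize the expression:
  lim(x→7) (x^3 - 343)/(x - 7) = 147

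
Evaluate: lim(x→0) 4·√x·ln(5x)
This is a 0·∞ indeterminate form.

Rewrite 0·∞ as a quotient (0/0 or ∞/∞ form), then apply L'Hôpital's rule:
  lim(x→0) 4·√x·ln(5x) = 0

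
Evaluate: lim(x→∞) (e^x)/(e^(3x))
This is an ∞/∞ indeterminate form.

Apply L'Hôpital's rule: differentiate numerator and denominator separately.
  f(x) = e^(x)   ⇒   f'(x) = e^(x)
  g(x) = e^(3·x)   ⇒   g'(x) = 3·e^(3·x)
  lim(x→∞) f'(x)/g'(x) = lim(x→∞) (e^(x))/(3·e^(3·x))
  = 0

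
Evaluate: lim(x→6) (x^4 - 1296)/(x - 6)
This is a standard limit.

Factor or rationalize the expression:
  lim(x→6) (x^4 - 1296)/(x - 6) = 864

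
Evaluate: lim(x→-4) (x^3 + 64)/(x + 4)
This is a standard limit.

Factor or rationalize the expression:
  lim(x→-4) (x^3 + 64)/(x + 4) = 48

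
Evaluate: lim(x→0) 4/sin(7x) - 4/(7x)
This is an ∞-∞ indeterminate form.

Combine fractions or rationalize to convert ∞-∞ to 0/0 form:
  lim(x→0) 4/sin(7x) - 4/(7x) = 0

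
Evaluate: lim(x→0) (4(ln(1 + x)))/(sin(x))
This is a 0/0 indeterminate form.

Apply L'Hôpital's rule: differentiate numerator and denominator separately.
  f(x) = 4·ln(x + 1)   ⇒   f'(x) = 4/(x + 1)
  g(x) = sin(x)   ⇒   g'(x) = cos(x)
  lim(x→0) f'(x)/g'(x) = lim(x→0) (4/(x + 1))/(cos(x))
  = 4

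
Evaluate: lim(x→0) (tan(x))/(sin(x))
This is a 0/0 indeterminate form.

Apply L'Hôpital's rule: differentiate numerator and denominator separately.
  f(x) = tan(x)   ⇒   f'(x) = tan(x)^2 + 1
  g(x) = sin(x)   ⇒   g'(x) = cos(x)
  lim(x→0) f'(x)/g'(x) = lim(x→0) (tan(x)^2 + 1)/(cos(x))
  = 1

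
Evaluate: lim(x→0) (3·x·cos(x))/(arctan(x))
This is a 0/0 indeterminate form.

Apply L'Hôpital's rule: differentiate numerator and denominator separately.
  f(x) = 3·x·cos(x)   ⇒   f'(x) = -3·x·sin(x) + 3·cos(x)
  g(x) = atan(x)   ⇒   g'(x) = 1/(x^2 + 1)
  lim(x→0) f'(x)/g'(x) = lim(x→0) (-3·x·sin(x) + 3·cos(x))/(1/(x^2 + 1))
  = 3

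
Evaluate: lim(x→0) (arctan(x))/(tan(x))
This is a 0/0 indeterminate form.

Apply L'Hôpital's rule: differentiate numerator and denominator separately.
  f(x) = atan(x)   ⇒   f'(x) = 1/(x^2 + 1)
  g(x) = tan(x)   ⇒   g'(x) = tan(x)^2 + 1
  lim(x→0) f'(x)/g'(x) = lim(x→0) (1/(x^2 + 1))/(tan(x)^2 + 1)
  = 1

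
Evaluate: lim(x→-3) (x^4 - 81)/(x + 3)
This is a standard limit.

Factor or rationalize the expression:
  lim(x→-3) (x^4 - 81)/(x + 3) = -108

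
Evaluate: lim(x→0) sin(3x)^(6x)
This is an exponential indeterminate form.

For exponential indeterminate forms, take the natural log:
  Let L = lim(x→0) sin(3x)^(6x)
  Then ln(L) = lim(x→0) [exponent × ln(base)]
  Evaluate using L'Hôpital or standard limits, then exponentiate.
  L = 1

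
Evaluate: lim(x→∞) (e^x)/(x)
This is an ∞/∞ indeterminate form.

Apply L'Hôpital's rule: differentiate numerator and denominator separately.
  f(x) = e^(x)   ⇒   f'(x) = e^(x)
  g(x) = x   ⇒   g'(x) = 1
  lim(x→∞) f'(x)/g'(x) = lim(x→∞) (e^(x))/(1)
  = ∞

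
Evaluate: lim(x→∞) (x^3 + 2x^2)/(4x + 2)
This is an ∞/∞ indeterminate form.

Apply L'Hôpital's rule: differentiate numerator and denominator separately.
  f(x) = x^3 + 2·x^2   ⇒   f'(x) = 3·x^2 + 4·x
  g(x) = 4·x + 2   ⇒   g'(x) = 4
  lim(x→∞) f'(x)/g'(x) = lim(x→∞) (3·x^2 + 4·x)/(4)
  = ∞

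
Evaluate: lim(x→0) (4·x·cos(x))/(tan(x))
This is a 0/0 indeterminate form.

Apply L'Hôpital's rule: differentiate numerator and denominator separately.
  f(x) = 4·x·cos(x)   ⇒   f'(x) = -4·x·sin(x) + 4·cos(x)
  g(x) = tan(x)   ⇒   g'(x) = tan(x)^2 + 1
  lim(x→0) f'(x)/g'(x) = lim(x→0) (-4·x·sin(x) + 4·cos(x))/(tan(x)^2 + 1)
  = 4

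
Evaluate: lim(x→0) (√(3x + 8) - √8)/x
This is a standard limit.

Factor or rationalize the expression:
  lim(x→0) (√(3x + 8) - √8)/x = 3·sqrt(2)/8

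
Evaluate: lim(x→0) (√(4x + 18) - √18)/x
This is a standard limit.

Factor or rationalize the expression:
  lim(x→0) (√(4x + 18) - √18)/x = sqrt(2)/3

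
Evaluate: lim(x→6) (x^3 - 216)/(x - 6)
This is a standard limit.

Factor or rationalize the expression:
  lim(x→6) (x^3 - 216)/(x - 6) = 108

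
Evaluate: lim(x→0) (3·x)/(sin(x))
This is a 0/0 indeterminate form.

Apply L'Hôpital's rule: differentiate numerator and denominator separately.
  f(x) = 3·x   ⇒   f'(x) = 3
  g(x) = sin(x)   ⇒   g'(x) = cos(x)
  lim(x→0) f'(x)/g'(x) = lim(x→0) (3)/(cos(x))
  = 3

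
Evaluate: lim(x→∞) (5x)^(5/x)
This is an exponential indeterminate form.

For exponential indeterminate forms, take the natural log:
  Let L = lim(x→∞) (5x)^(5/x)
  Then ln(L) = lim(x→∞) [exponent × ln(base)]
  Evaluate using L'Hôpital or standard limits, then exponentiate.
  L = 1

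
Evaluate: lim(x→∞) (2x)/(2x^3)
This is an ∞/∞ indeterminate form.

Apply L'Hôpital's rule: differentiate numerator and denominator separately.
  f(x) = 2·x   ⇒   f'(x) = 2
  g(x) = 2·x^3   ⇒   g'(x) = 6·x^2
  lim(x→∞) f'(x)/g'(x) = lim(x→∞) (2)/(6·x^2)
  = 0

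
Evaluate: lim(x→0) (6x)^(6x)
This is an exponential indeterminate form.

For exponential indeterminate forms, take the natural log:
  Let L = lim(x→0) (6x)^(6x)
  Then ln(L) = lim(x→0) [exponent × ln(base)]
  Evaluate using L'Hôpital or standard limits, then exponentiate.
  L = 1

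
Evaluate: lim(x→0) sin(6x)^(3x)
This is an exponential indeterminate form.

For exponential indeterminate forms, take the natural log:
  Let L = lim(x→0) sin(6x)^(3x)
  Then ln(L) = lim(x→0) [exponent × ln(base)]
  Evaluate using L'Hôpital or standard limits, then exponentiate.
  L = 1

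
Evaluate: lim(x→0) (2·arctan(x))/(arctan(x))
This is a 0/0 indeterminate form.

Apply L'Hôpital's rule: differentiate numerator and denominator separately.
  f(x) = 2·atan(x)   ⇒   f'(x) = 2/(x^2 + 1)
  g(x) = atan(x)   ⇒   g'(x) = 1/(x^2 + 1)
  lim(x→0) f'(x)/g'(x) = lim(x→0) (2/(x^2 + 1))/(1/(x^2 + 1))
  = 2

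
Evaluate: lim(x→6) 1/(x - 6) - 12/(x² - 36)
This is an ∞-∞ indeterminate form.

Combine fractions or rationalize to convert ∞-∞ to 0/0 form:
  lim(x→6) 1/(x - 6) - 12/(x² - 36) = 1/12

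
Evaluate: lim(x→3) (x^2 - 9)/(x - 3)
This is a standard limit.

Factor or rationalize the expression:
  lim(x→3) (x^2 - 9)/(x - 3) = 6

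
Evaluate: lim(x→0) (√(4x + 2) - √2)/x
This is a standard limit.

Factor or rationalize the expression:
  lim(x→0) (√(4x + 2) - √2)/x = sqrt(2)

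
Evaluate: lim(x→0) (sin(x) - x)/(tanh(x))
This is a 0/0 indeterminate form.

Apply L'Hôpital's rule: differentiate numerator and denominator separately.
  f(x) = -x + sin(x)   ⇒   f'(x) = cos(x) - 1
  g(x) = tanh(x)   ⇒   g'(x) = 1 - tanh(x)^2
  lim(x→0) f'(x)/g'(x) = lim(x→0) (cos(x) - 1)/(1 - tanh(x)^2)
  = 0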